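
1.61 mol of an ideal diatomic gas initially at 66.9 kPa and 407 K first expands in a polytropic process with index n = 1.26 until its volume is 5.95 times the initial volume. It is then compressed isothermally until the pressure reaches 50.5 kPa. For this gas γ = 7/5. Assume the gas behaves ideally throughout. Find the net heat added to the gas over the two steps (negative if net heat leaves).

V₁ = nRT₁/P₁ = 1.61×8.314×407/66.9 = 81.4 L.
Step 1 — Polytropic n=1.26: T₂ = T₁(V₁/V₂)^(n−1) = 407×(0.168)^0.26 = 256 K; P₂ = P₁(V₁/V₂)^n = 7.07 kPa.
W = (P₁V₁−P₂V₂)/(n−1) = (66.9×81.4−7.07×485)/0.26 = 7770 J.
ΔU = nCvΔT = 1.61×20.8×(256−407) = -5050 J.
Q = ΔU + W = 2720 J.
State after step 1: P = 7.07 kPa, V = 485 L, T = 256 K.
Step 2 — Isothermal: T stays 256 K; PV = const ⇒ V₂ = 67.9 L, P₂ = 50.5 kPa.
ΔU = 0 (ideal gas, T constant).
W = nRT ln(V₂/V₁) = 1.61×8.314×256×ln(0.140) = -6740 J.
Q = ΔU + W = -6740 J.
Net over both steps: W = 1040 J, Q = -4010 J, ΔU = -5050 J.

-4010 J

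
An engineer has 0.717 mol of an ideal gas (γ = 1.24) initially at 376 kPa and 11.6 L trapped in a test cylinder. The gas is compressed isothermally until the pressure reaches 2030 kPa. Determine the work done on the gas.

7350 J

T₁ = P₁V₁/(nR) = 376×11.6/(0.717×8.314) = 732 K.
Isothermal: T stays 732 K; PV = const ⇒ V₂ = 2.15 L, P₂ = 2030 kPa.
W = nRT ln(V₂/V₁) = 0.717×8.314×732×ln(0.185) = -7350 J.
Work done on the gas = −W_by = 7350 J.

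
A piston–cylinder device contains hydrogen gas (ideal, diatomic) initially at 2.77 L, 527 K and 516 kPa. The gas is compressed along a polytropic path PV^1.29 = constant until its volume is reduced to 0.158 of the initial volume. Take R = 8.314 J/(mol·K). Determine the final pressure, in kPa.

5580 kPa

Polytropic n=1.29: T₂ = T₁(V₁/V₂)^(n−1) = 527×(6.33)^0.29 = 900 K; P₂ = P₁(V₁/V₂)^n = 5580 kPa.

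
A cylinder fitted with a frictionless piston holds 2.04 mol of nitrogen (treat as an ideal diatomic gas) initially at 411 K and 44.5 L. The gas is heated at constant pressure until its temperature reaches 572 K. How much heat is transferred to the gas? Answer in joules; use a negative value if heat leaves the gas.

9560 J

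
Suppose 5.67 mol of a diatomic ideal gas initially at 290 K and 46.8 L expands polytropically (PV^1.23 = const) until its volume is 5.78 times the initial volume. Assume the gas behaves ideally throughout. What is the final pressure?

33.8 kPa

P₁ = nRT₁/V₁ = 5.67×8.314×290/46.8 = 292 kPa.
Polytropic n=1.23: T₂ = T₁(V₁/V₂)^(n−1) = 290×(0.173)^0.23 = 194 K; P₂ = P₁(V₁/V₂)^n = 33.8 kPa.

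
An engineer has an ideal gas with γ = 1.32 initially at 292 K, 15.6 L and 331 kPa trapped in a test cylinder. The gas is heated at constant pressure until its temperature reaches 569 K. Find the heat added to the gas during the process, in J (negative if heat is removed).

n = P₁V₁/(RT₁) = 331×15.6/(8.314×292) = 2.13 mol.
Isobaric: P stays 331 kPa; V/T = const ⇒ T₂ = 569 K, V₂ = 30.4 L.
W = PΔV = 331×(30.4−15.6) kPa·L = 4900 J.
ΔU = nCvΔT = 2.13×26.0×(569−292) = 15300 J.
Q = ΔU + W = nCpΔT = 20200 J.

20200 J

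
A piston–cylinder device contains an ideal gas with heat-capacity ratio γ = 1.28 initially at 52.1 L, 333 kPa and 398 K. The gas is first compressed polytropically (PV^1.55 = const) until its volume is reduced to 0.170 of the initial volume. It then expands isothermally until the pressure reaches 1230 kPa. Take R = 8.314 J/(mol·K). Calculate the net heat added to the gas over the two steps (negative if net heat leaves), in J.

116000 J

n = P₁V₁/(RT₁) = 333×52.1/(8.314×398) = 5.24 mol.
Step 1 — Polytropic n=1.55: T₂ = T₁(V₁/V₂)^(n−1) = 398×(5.88)^0.55 = 1050 K; P₂ = P₁(V₁/V₂)^n = 5190 kPa.
W = (P₁V₁−P₂V₂)/(n−1) = (333×52.1−5190×8.86)/0.55 = -52000 J.
ΔU = nCvΔT = 5.24×29.7×(1050−398) = 102000 J.
Q = ΔU + W = 50200 J.
State after step 1: P = 5190 kPa, V = 8.86 L, T = 1050 K.
Step 2 — Isothermal: T stays 1050 K; PV = const ⇒ V₂ = 37.4 L, P₂ = 1230 kPa.
ΔU = 0 (ideal gas, T constant).
W = nRT ln(V₂/V₁) = 5.24×8.314×1050×ln(4.22) = 66200 J.
Q = ΔU + W = 66200 J.
Net over both steps: W = 14200 J, Q = 116000 J, ΔU = 102000 J.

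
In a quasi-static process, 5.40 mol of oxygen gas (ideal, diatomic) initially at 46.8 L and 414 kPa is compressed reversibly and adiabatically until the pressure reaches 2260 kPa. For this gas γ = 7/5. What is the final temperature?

701 K

T₁ = P₁V₁/(nR) = 414×46.8/(5.40×8.314) = 432 K.
Adiabatic: T₂/T₁ = (P₂/P₁)^((γ−1)/γ) ⇒ T₂ = 432×(5.46)^0.286 = 701 K; V₂ = 13.9 L.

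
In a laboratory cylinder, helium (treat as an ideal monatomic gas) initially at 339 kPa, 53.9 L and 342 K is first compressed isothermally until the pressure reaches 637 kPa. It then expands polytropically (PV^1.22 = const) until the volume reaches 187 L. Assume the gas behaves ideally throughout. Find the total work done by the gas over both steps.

16500 J

n = P₁V₁/(RT₁) = 339×53.9/(8.314×342) = 6.43 mol.
Step 1 — Isothermal: T stays 342 K; PV = const ⇒ V₂ = 28.7 L, P₂ = 637 kPa.
ΔU = 0 (ideal gas, T constant).
W = nRT ln(V₂/V₁) = 6.43×8.314×342×ln(0.532) = -11500 J.
Q = ΔU + W = -11500 J.
State after step 1: P = 637 kPa, V = 28.7 L, T = 342 K.
Step 2 — Polytropic n=1.22: T₂ = T₁(V₁/V₂)^(n−1) = 342×(0.153)^0.22 = 226 K; P₂ = P₁(V₁/V₂)^n = 64.7 kPa.
W = (P₁V₁−P₂V₂)/(n−1) = (637×28.7−64.7×187)/0.22 = 28100 J.
ΔU = nCvΔT = 6.43×12.5×(226−342) = -9260 J.
Q = ΔU + W = 18800 J.
Net over both steps: W = 16500 J, Q = 7280 J, ΔU = -9260 J.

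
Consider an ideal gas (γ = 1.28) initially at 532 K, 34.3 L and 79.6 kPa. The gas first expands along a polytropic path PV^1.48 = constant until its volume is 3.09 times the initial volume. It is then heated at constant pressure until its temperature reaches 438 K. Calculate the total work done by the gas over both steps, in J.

3040 J

n = P₁V₁/(RT₁) = 79.6×34.3/(8.314×532) = 0.617 mol.
Step 1 — Polytropic n=1.48: T₂ = T₁(V₁/V₂)^(n−1) = 532×(0.324)^0.48 = 310 K; P₂ = P₁(V₁/V₂)^n = 15.0 kPa.
W = (P₁V₁−P₂V₂)/(n−1) = (79.6×34.3−15.0×106)/0.48 = 2380 J.
ΔU = nCvΔT = 0.617×29.7×(310−532) = -4080 J.
Q = ΔU + W = -1700 J.
State after step 1: P = 15.0 kPa, V = 106 L, T = 310 K.
Step 2 — Isobaric: P stays 15.0 kPa; V/T = const ⇒ T₂ = 438 K, V₂ = 150 L.
W = PΔV = 15.0×(150−106) kPa·L = 659 J.
ΔU = nCvΔT = 0.617×29.7×(438−310) = 2350 J.
Q = ΔU + W = nCpΔT = 3010 J.
Net over both steps: W = 3040 J, Q = 1310 J, ΔU = -1720 J.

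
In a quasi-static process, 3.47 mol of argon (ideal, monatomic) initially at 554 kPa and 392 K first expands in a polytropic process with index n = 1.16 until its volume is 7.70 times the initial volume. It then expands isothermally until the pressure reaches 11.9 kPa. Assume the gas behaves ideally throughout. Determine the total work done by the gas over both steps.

31700 J

V₁ = nRT₁/P₁ = 3.47×8.314×392/554 = 20.4 L.
Step 1 — Polytropic n=1.16: T₂ = T₁(V₁/V₂)^(n−1) = 392×(0.130)^0.16 = 283 K; P₂ = P₁(V₁/V₂)^n = 51.9 kPa.
W = (P₁V₁−P₂V₂)/(n−1) = (554×20.4−51.9×157)/0.16 = 19700 J.
ΔU = nCvΔT = 3.47×12.5×(283−392) = -4730 J.
Q = ΔU + W = 15000 J.
State after step 1: P = 51.9 kPa, V = 157 L, T = 283 K.
Step 2 — Isothermal: T stays 283 K; PV = const ⇒ V₂ = 686 L, P₂ = 11.9 kPa.
ΔU = 0 (ideal gas, T constant).
W = nRT ln(V₂/V₁) = 3.47×8.314×283×ln(4.36) = 12000 J.
Q = ΔU + W = 12000 J.
Net over both steps: W = 31700 J, Q = 27000 J, ΔU = -4730 J.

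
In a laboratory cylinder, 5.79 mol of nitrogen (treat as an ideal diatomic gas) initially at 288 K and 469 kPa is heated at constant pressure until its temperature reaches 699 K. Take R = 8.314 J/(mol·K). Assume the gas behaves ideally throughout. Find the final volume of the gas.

V₁ = nRT₁/P₁ = 5.79×8.314×288/469 = 29.6 L.
Isobaric: P stays 469 kPa; V/T = const ⇒ T₂ = 699 K, V₂ = 71.7 L.

71.7 L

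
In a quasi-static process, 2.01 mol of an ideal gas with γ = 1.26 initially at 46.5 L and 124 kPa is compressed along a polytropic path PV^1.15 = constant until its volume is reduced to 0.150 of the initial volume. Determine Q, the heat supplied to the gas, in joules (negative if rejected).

-5350 J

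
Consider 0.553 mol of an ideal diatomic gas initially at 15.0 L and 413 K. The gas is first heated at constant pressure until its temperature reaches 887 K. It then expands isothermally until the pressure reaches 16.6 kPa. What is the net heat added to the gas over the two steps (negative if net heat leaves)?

P₁ = nRT₁/V₁ = 0.553×8.314×413/15.0 = 127 kPa.
Step 1 — Isobaric: P stays 127 kPa; V/T = const ⇒ T₂ = 887 K, V₂ = 32.2 L.
W = PΔV = 127×(32.2−15.0) kPa·L = 2180 J.
ΔU = nCvΔT = 0.553×20.8×(887−413) = 5450 J.
Q = ΔU + W = nCpΔT = 7630 J.
State after step 1: P = 127 kPa, V = 32.2 L, T = 887 K.
Step 2 — Isothermal: T stays 887 K; PV = const ⇒ V₂ = 246 L, P₂ = 16.6 kPa.
ΔU = 0 (ideal gas, T constant).
W = nRT ln(V₂/V₁) = 0.553×8.314×887×ln(7.63) = 8280 J.
Q = ΔU + W = 8280 J.
Net over both steps: W = 10500 J, Q = 15900 J, ΔU = 5450 J.

15900 J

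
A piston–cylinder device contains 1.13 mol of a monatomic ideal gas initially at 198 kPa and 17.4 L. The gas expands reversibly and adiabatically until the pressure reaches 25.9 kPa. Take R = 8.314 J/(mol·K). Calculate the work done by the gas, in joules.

T₁ = P₁V₁/(nR) = 198×17.4/(1.13×8.314) = 367 K.
Adiabatic: T₂/T₁ = (P₂/P₁)^((γ−1)/γ) ⇒ T₂ = 367×(0.131)^0.400 = 163 K; V₂ = 59.0 L.
ΔU = nCvΔT = 1.13×12.5×(163−367) = -2880 J.
Q = 0 for an adiabatic process, so W = −ΔU = 2880 J.

2880 J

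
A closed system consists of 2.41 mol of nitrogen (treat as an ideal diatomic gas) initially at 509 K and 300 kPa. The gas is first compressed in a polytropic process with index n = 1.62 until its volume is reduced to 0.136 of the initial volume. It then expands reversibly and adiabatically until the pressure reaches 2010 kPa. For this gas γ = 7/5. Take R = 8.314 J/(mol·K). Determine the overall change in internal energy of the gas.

34600 J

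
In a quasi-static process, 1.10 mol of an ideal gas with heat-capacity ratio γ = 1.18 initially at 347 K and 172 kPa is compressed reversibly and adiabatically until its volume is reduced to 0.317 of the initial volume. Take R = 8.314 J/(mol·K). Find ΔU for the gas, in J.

4050 J

V₁ = nRT₁/P₁ = 1.10×8.314×347/172 = 18.5 L.
Adiabatic: TV^(γ−1) = const ⇒ T₂ = 347×(3.15)^0.180 = 427 K; PV^γ = const ⇒ P₂ = 667 kPa.
For an ideal gas ΔU = nCvΔT with Cv = R/(γ−1) = 46.2 J/(mol·K).
ΔU = 1.10×46.2×(427−347) = 4050 J.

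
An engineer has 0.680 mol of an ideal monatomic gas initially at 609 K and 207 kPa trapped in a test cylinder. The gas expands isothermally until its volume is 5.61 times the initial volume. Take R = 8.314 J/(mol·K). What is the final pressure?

V₁ = nRT₁/P₁ = 0.680×8.314×609/207 = 16.6 L.
Isothermal: T stays 609 K; PV = const ⇒ V₂ = 93.3 L, P₂ = 36.9 kPa.

36.9 kPa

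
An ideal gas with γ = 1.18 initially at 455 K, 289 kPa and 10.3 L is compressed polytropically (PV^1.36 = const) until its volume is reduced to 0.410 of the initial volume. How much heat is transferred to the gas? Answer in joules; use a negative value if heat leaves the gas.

n = P₁V₁/(RT₁) = 289×10.3/(8.314×455) = 0.787 mol.
Polytropic n=1.36: T₂ = T₁(V₁/V₂)^(n−1) = 455×(2.44)^0.36 = 627 K; P₂ = P₁(V₁/V₂)^n = 972 kPa.
W = (P₁V₁−P₂V₂)/(n−1) = (289×10.3−972×4.22)/0.36 = -3130 J.
ΔU = nCvΔT = 0.787×46.2×(627−455) = 6260 J.
Q = ΔU + W = 3130 J.

3130 J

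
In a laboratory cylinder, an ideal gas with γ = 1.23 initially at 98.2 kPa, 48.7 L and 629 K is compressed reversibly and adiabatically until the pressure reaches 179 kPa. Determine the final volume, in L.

29.9 L

Adiabatic: T₂/T₁ = (P₂/P₁)^((γ−1)/γ) ⇒ T₂ = 629×(1.82)^0.187 = 704 K; V₂ = 29.9 L.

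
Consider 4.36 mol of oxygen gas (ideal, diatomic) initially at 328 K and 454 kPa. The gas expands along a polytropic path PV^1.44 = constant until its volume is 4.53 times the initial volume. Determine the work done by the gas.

13100 J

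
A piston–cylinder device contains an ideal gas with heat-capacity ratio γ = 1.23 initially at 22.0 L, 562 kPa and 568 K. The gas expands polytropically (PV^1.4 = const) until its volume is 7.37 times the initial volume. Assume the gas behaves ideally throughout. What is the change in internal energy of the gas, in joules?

n = P₁V₁/(RT₁) = 562×22.0/(8.314×568) = 2.62 mol.
Polytropic n=1.4: T₂ = T₁(V₁/V₂)^(n−1) = 568×(0.136)^0.40 = 255 K; P₂ = P₁(V₁/V₂)^n = 34.3 kPa.
For an ideal gas ΔU = nCvΔT with Cv = R/(γ−1) = 36.1 J/(mol·K).
ΔU = 2.62×36.1×(255−568) = -29600 J.

-29600 J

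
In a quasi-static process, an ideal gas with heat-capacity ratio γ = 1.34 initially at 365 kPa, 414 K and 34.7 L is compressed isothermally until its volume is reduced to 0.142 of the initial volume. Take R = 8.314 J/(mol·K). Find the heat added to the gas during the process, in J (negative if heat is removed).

n = P₁V₁/(RT₁) = 365×34.7/(8.314×414) = 3.68 mol.
Isothermal: T stays 414 K; PV = const ⇒ V₂ = 4.93 L, P₂ = 2570 kPa.
ΔU = 0 (ideal gas, T constant).
W = nRT ln(V₂/V₁) = 3.68×8.314×414×ln(0.142) = -24700 J.
Q = ΔU + W = -24700 J.

-24700 J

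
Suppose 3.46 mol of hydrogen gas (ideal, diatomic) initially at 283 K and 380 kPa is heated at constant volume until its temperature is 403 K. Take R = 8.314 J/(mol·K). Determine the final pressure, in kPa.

V₁ = nRT₁/P₁ = 3.46×8.314×283/380 = 21.4 L.
Isochoric: V stays 21.4 L; P/T = const ⇒ T₂ = 403 K, P₂ = 541 kPa.

541 kPa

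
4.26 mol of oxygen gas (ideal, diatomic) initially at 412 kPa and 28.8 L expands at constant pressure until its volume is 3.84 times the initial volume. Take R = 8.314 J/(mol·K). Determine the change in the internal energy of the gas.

T₁ = P₁V₁/(nR) = 412×28.8/(4.26×8.314) = 335 K.
Isobaric: P stays 412 kPa; V/T = const ⇒ T₂ = 1290 K, V₂ = 111 L.
For an ideal gas ΔU = nCvΔT with Cv = (5/2)R = 20.8 J/(mol·K).
ΔU = 4.26×20.8×(1290−335) = 84200 J.

84200 J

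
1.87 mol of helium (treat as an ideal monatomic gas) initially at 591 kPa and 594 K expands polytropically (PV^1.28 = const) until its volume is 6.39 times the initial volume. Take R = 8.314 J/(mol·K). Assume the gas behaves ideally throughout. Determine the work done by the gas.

V₁ = nRT₁/P₁ = 1.87×8.314×594/591 = 15.6 L.
Polytropic n=1.28: T₂ = T₁(V₁/V₂)^(n−1) = 594×(0.156)^0.28 = 353 K; P₂ = P₁(V₁/V₂)^n = 55.0 kPa.
W = (P₁V₁−P₂V₂)/(n−1) = (591×15.6−55.0×99.9)/0.28 = 13400 J.

13400 J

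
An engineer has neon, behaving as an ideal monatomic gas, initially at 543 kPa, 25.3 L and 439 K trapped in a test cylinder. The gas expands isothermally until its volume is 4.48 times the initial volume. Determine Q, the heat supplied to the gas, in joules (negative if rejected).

20600 J

n = P₁V₁/(RT₁) = 543×25.3/(8.314×439) = 3.76 mol.
Isothermal: T stays 439 K; PV = const ⇒ V₂ = 113 L, P₂ = 121 kPa.
ΔU = 0 (ideal gas, T constant).
W = nRT ln(V₂/V₁) = 3.76×8.314×439×ln(4.48) = 20600 J.
Q = ΔU + W = 20600 J.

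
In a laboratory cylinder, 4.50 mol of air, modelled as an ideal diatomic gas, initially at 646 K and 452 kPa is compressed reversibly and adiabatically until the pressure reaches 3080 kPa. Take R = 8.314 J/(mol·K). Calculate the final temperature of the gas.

V₁ = nRT₁/P₁ = 4.50×8.314×646/452 = 53.5 L.
Adiabatic: T₂/T₁ = (P₂/P₁)^((γ−1)/γ) ⇒ T₂ = 646×(6.81)^0.286 = 1120 K; V₂ = 13.6 L.

1120 K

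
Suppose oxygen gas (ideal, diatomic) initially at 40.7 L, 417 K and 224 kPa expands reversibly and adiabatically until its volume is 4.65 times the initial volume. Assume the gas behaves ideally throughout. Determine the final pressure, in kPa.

26.1 kPa

Adiabatic: TV^(γ−1) = const ⇒ T₂ = 417×(0.215)^0.400 = 226 K; PV^γ = const ⇒ P₂ = 26.1 kPa.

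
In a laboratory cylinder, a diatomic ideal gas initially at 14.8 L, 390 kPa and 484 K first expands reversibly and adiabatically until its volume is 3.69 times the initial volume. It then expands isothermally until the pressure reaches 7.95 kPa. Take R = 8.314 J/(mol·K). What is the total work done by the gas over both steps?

12900 J

n = P₁V₁/(RT₁) = 390×14.8/(8.314×484) = 1.43 mol.
Step 1 — Adiabatic: TV^(γ−1) = const ⇒ T₂ = 484×(0.271)^0.400 = 287 K; PV^γ = const ⇒ P₂ = 62.7 kPa.
ΔU = nCvΔT = 1.43×20.8×(287−484) = -5870 J.
Q = 0 for an adiabatic process, so W = −ΔU = 5870 J.
State after step 1: P = 62.7 kPa, V = 54.6 L, T = 287 K.
Step 2 — Isothermal: T stays 287 K; PV = const ⇒ V₂ = 431 L, P₂ = 7.95 kPa.
ΔU = 0 (ideal gas, T constant).
W = nRT ln(V₂/V₁) = 1.43×8.314×287×ln(7.89) = 7070 J.
Q = ΔU + W = 7070 J.
Net over both steps: W = 12900 J, Q = 7070 J, ΔU = -5870 J.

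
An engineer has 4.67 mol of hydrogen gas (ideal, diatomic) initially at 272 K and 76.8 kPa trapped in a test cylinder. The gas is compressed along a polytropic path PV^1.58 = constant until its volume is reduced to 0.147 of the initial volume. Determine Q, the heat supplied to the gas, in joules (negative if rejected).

V₁ = nRT₁/P₁ = 4.67×8.314×272/76.8 = 138 L.
Polytropic n=1.58: T₂ = T₁(V₁/V₂)^(n−1) = 272×(6.80)^0.58 = 827 K; P₂ = P₁(V₁/V₂)^n = 1590 kPa.
W = (P₁V₁−P₂V₂)/(n−1) = (76.8×138−1590×20.2)/0.58 = -37200 J.
ΔU = nCvΔT = 4.67×20.8×(827−272) = 53900 J.
Q = ΔU + W = 16700 J.

16700 J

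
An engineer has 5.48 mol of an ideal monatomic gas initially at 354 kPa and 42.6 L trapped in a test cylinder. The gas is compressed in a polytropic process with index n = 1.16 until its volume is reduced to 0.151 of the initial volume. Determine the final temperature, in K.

448 K

T₁ = P₁V₁/(nR) = 354×42.6/(5.48×8.314) = 331 K.
Polytropic n=1.16: T₂ = T₁(V₁/V₂)^(n−1) = 331×(6.62)^0.16 = 448 K; P₂ = P₁(V₁/V₂)^n = 3170 kPa.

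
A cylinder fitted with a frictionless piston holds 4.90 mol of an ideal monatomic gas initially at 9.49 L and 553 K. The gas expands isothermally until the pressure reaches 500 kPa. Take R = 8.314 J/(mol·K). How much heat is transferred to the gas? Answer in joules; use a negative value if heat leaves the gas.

35100 J

P₁ = nRT₁/V₁ = 4.90×8.314×553/9.49 = 2370 kPa.
Isothermal: T stays 553 K; PV = const ⇒ V₂ = 45.1 L, P₂ = 500 kPa.
ΔU = 0 (ideal gas, T constant).
W = nRT ln(V₂/V₁) = 4.90×8.314×553×ln(4.75) = 35100 J.
Q = ΔU + W = 35100 J.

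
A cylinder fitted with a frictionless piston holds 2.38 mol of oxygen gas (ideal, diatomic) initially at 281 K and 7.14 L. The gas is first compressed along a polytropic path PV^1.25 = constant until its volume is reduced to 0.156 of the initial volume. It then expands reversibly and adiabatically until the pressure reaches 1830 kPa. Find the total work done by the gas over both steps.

P₁ = nRT₁/V₁ = 2.38×8.314×281/7.14 = 779 kPa.
Step 1 — Polytropic n=1.25: T₂ = T₁(V₁/V₂)^(n−1) = 281×(6.41)^0.25 = 447 K; P₂ = P₁(V₁/V₂)^n = 7940 kPa.
W = (P₁V₁−P₂V₂)/(n−1) = (779×7.14−7940×1.11)/0.25 = -13100 J.
ΔU = nCvΔT = 2.38×20.8×(447−281) = 8220 J.
Q = ΔU + W = -4930 J.
State after step 1: P = 7940 kPa, V = 1.11 L, T = 447 K.
Step 2 — Adiabatic: T₂/T₁ = (P₂/P₁)^((γ−1)/γ) ⇒ T₂ = 447×(0.230)^0.286 = 294 K; V₂ = 3.18 L.
ΔU = nCvΔT = 2.38×20.8×(294−447) = -7580 J.
Q = 0 for an adiabatic process, so W = −ΔU = 7580 J.
Net over both steps: W = -5570 J, Q = -4930 J, ΔU = 641 J.

-5570 J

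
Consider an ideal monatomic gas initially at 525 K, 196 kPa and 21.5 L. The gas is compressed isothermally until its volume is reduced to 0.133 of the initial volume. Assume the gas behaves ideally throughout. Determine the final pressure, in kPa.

1470 kPa

Isothermal: T stays 525 K; PV = const ⇒ V₂ = 2.86 L, P₂ = 1470 kPa.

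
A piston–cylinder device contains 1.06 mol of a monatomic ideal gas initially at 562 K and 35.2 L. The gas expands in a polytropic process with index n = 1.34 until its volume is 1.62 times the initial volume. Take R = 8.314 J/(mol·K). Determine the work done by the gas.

P₁ = nRT₁/V₁ = 1.06×8.314×562/35.2 = 141 kPa.
Polytropic n=1.34: T₂ = T₁(V₁/V₂)^(n−1) = 562×(0.617)^0.34 = 477 K; P₂ = P₁(V₁/V₂)^n = 73.7 kPa.
W = (P₁V₁−P₂V₂)/(n−1) = (141×35.2−73.7×57.0)/0.34 = 2200 J.

2200 J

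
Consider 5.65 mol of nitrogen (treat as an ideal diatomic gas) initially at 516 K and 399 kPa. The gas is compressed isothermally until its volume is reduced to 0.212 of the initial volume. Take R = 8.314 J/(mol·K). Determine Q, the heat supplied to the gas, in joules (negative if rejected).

-37600 J

V₁ = nRT₁/P₁ = 5.65×8.314×516/399 = 60.7 L.
Isothermal: T stays 516 K; PV = const ⇒ V₂ = 12.9 L, P₂ = 1880 kPa.
ΔU = 0 (ideal gas, T constant).
W = nRT ln(V₂/V₁) = 5.65×8.314×516×ln(0.212) = -37600 J.
Q = ΔU + W = -37600 J.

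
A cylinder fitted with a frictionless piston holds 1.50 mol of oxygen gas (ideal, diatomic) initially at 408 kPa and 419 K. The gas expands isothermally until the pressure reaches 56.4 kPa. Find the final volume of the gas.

V₁ = nRT₁/P₁ = 1.50×8.314×419/408 = 12.8 L.
Isothermal: T stays 419 K; PV = const ⇒ V₂ = 92.6 L, P₂ = 56.4 kPa.

92.6 L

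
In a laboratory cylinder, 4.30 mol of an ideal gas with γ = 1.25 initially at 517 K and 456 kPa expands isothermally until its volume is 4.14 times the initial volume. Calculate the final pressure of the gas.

V₁ = nRT₁/P₁ = 4.30×8.314×517/456 = 40.5 L.
Isothermal: T stays 517 K; PV = const ⇒ V₂ = 168 L, P₂ = 110 kPa.

110 kPa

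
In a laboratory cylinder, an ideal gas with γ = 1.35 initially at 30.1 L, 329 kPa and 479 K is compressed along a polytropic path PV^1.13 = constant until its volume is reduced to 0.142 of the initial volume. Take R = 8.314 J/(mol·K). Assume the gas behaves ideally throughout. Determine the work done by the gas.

-22000 J

n = P₁V₁/(RT₁) = 329×30.1/(8.314×479) = 2.49 mol.
Polytropic n=1.13: T₂ = T₁(V₁/V₂)^(n−1) = 479×(7.04)^0.13 = 617 K; P₂ = P₁(V₁/V₂)^n = 2990 kPa.
W = (P₁V₁−P₂V₂)/(n−1) = (329×30.1−2990×4.27)/0.13 = -22000 J.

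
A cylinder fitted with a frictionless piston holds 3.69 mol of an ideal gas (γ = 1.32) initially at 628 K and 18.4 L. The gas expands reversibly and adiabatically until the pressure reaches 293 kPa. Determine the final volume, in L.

48.3 L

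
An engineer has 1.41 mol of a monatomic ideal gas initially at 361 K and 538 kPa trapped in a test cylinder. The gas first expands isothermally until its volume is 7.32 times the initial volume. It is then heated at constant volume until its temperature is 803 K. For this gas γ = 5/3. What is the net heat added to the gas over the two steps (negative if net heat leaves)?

V₁ = nRT₁/P₁ = 1.41×8.314×361/538 = 7.87 L.
Step 1 — Isothermal: T stays 361 K; PV = const ⇒ V₂ = 57.6 L, P₂ = 73.5 kPa.
ΔU = 0 (ideal gas, T constant).
W = nRT ln(V₂/V₁) = 1.41×8.314×361×ln(7.32) = 8420 J.
Q = ΔU + W = 8420 J.
State after step 1: P = 73.5 kPa, V = 57.6 L, T = 361 K.
Step 2 — Isochoric: V stays 57.6 L; P/T = const ⇒ T₂ = 803 K, P₂ = 163 kPa.
W = 0 (no volume change).
ΔU = nCvΔT = 1.41×12.5×(803−361) = 7770 J.
Q = ΔU = 7770 J.
Net over both steps: W = 8420 J, Q = 16200 J, ΔU = 7770 J.

16200 J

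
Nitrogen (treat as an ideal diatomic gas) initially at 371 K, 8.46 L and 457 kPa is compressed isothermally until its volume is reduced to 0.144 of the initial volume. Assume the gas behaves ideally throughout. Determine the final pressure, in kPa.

Isothermal: T stays 371 K; PV = const ⇒ V₂ = 1.22 L, P₂ = 3170 kPa.

3170 kPa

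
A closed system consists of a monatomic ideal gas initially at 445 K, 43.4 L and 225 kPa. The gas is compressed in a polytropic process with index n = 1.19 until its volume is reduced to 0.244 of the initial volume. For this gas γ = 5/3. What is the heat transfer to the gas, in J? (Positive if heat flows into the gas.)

-11300 J

n = P₁V₁/(RT₁) = 225×43.4/(8.314×445) = 2.64 mol.
Polytropic n=1.19: T₂ = T₁(V₁/V₂)^(n−1) = 445×(4.10)^0.19 = 582 K; P₂ = P₁(V₁/V₂)^n = 1210 kPa.
W = (P₁V₁−P₂V₂)/(n−1) = (225×43.4−1210×10.6)/0.19 = -15800 J.
ΔU = nCvΔT = 2.64×12.5×(582−445) = 4500 J.
Q = ΔU + W = -11300 J.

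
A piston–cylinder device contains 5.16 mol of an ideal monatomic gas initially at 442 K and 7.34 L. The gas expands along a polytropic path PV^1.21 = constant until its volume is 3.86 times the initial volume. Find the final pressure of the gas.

P₁ = nRT₁/V₁ = 5.16×8.314×442/7.34 = 2580 kPa.
Polytropic n=1.21: T₂ = T₁(V₁/V₂)^(n−1) = 442×(0.259)^0.21 = 333 K; P₂ = P₁(V₁/V₂)^n = 504 kPa.

504 kPa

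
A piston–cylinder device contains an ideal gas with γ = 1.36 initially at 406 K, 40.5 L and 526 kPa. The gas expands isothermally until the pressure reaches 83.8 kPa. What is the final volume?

254 L

Isothermal: T stays 406 K; PV = const ⇒ V₂ = 254 L, P₂ = 83.8 kPa.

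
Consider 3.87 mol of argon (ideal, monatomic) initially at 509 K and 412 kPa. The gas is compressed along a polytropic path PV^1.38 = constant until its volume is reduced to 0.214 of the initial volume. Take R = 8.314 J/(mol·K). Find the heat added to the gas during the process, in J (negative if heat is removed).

-14800 J

V₁ = nRT₁/P₁ = 3.87×8.314×509/412 = 39.8 L.
Polytropic n=1.38: T₂ = T₁(V₁/V₂)^(n−1) = 509×(4.67)^0.38 = 914 K; P₂ = P₁(V₁/V₂)^n = 3460 kPa.
W = (P₁V₁−P₂V₂)/(n−1) = (412×39.8−3460×8.51)/0.38 = -34300 J.
ΔU = nCvΔT = 3.87×12.5×(914−509) = 19600 J.
Q = ΔU + W = -14800 J.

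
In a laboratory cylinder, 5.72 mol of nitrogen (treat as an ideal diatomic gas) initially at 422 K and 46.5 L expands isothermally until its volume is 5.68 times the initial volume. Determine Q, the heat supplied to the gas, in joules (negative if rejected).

P₁ = nRT₁/V₁ = 5.72×8.314×422/46.5 = 432 kPa.
Isothermal: T stays 422 K; PV = const ⇒ V₂ = 264 L, P₂ = 76.0 kPa.
ΔU = 0 (ideal gas, T constant).
W = nRT ln(V₂/V₁) = 5.72×8.314×422×ln(5.68) = 34900 J.
Q = ΔU + W = 34900 J.

34900 J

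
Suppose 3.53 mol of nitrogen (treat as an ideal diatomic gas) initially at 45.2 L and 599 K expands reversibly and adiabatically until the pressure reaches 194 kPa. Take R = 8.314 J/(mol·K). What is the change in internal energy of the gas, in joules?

P₁ = nRT₁/V₁ = 3.53×8.314×599/45.2 = 389 kPa.
Adiabatic: T₂/T₁ = (P₂/P₁)^((γ−1)/γ) ⇒ T₂ = 599×(0.499)^0.286 = 491 K; V₂ = 74.3 L.
For an ideal gas ΔU = nCvΔT with Cv = (5/2)R = 20.8 J/(mol·K).
ΔU = 3.53×20.8×(491−599) = -7920 J.

-7920 J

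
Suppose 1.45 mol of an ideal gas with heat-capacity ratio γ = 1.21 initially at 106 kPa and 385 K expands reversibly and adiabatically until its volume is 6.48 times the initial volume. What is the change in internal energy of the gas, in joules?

V₁ = nRT₁/P₁ = 1.45×8.314×385/106 = 43.8 L.
Adiabatic: TV^(γ−1) = const ⇒ T₂ = 385×(0.154)^0.210 = 260 K; PV^γ = const ⇒ P₂ = 11.0 kPa.
For an ideal gas ΔU = nCvΔT with Cv = R/(γ−1) = 39.6 J/(mol·K).
ΔU = 1.45×39.6×(260−385) = -7170 J.

-7170 J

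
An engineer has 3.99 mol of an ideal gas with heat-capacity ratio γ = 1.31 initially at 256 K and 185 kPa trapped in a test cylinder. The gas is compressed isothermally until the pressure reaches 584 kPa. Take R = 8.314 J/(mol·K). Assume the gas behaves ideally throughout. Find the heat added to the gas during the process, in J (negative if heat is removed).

-9760 J

V₁ = nRT₁/P₁ = 3.99×8.314×256/185 = 45.9 L.
Isothermal: T stays 256 K; PV = const ⇒ V₂ = 14.5 L, P₂ = 584 kPa.
ΔU = 0 (ideal gas, T constant).
W = nRT ln(V₂/V₁) = 3.99×8.314×256×ln(0.317) = -9760 J.
Q = ΔU + W = -9760 J.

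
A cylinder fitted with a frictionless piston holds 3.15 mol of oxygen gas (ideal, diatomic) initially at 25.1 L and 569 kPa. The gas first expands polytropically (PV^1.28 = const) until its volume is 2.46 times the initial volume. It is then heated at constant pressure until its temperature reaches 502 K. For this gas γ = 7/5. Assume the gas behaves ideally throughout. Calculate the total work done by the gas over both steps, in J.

13400 J

T₁ = P₁V₁/(nR) = 569×25.1/(3.15×8.314) = 545 K.
Step 1 — Polytropic n=1.28: T₂ = T₁(V₁/V₂)^(n−1) = 545×(0.407)^0.28 = 424 K; P₂ = P₁(V₁/V₂)^n = 180 kPa.
W = (P₁V₁−P₂V₂)/(n−1) = (569×25.1−180×61.7)/0.28 = 11400 J.
ΔU = nCvΔT = 3.15×20.8×(424−545) = -7950 J.
Q = ΔU + W = 3410 J.
State after step 1: P = 180 kPa, V = 61.7 L, T = 424 K.
Step 2 — Isobaric: P stays 180 kPa; V/T = const ⇒ T₂ = 502 K, V₂ = 73.1 L.
W = PΔV = 180×(73.1−61.7) kPa·L = 2050 J.
ΔU = nCvΔT = 3.15×20.8×(502−424) = 5120 J.
Q = ΔU + W = nCpΔT = 7160 J.
Net over both steps: W = 13400 J, Q = 10600 J, ΔU = -2840 J.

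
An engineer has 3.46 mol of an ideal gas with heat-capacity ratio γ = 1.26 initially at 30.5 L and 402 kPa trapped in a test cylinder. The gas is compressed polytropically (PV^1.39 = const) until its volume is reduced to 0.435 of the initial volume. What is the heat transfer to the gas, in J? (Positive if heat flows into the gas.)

6030 J

T₁ = P₁V₁/(nR) = 402×30.5/(3.46×8.314) = 426 K.
Polytropic n=1.39: T₂ = T₁(V₁/V₂)^(n−1) = 426×(2.30)^0.39 = 590 K; P₂ = P₁(V₁/V₂)^n = 1280 kPa.
W = (P₁V₁−P₂V₂)/(n−1) = (402×30.5−1280×13.3)/0.39 = -12100 J.
ΔU = nCvΔT = 3.46×32.0×(590−426) = 18100 J.
Q = ΔU + W = 6030 J.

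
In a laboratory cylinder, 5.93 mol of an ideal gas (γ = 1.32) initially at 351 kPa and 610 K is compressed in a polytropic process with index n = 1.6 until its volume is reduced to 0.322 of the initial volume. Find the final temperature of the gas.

V₁ = nRT₁/P₁ = 5.93×8.314×610/351 = 85.7 L.
Polytropic n=1.6: T₂ = T₁(V₁/V₂)^(n−1) = 610×(3.11)^0.60 = 1200 K; P₂ = P₁(V₁/V₂)^n = 2150 kPa.

1200 K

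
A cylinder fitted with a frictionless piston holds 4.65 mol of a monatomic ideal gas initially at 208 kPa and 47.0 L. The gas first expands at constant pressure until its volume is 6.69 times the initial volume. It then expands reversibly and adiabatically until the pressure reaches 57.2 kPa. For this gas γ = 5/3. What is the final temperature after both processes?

T₁ = P₁V₁/(nR) = 208×47.0/(4.65×8.314) = 253 K.
Step 1 — Isobaric: P stays 208 kPa; V/T = const ⇒ T₂ = 1690 K, V₂ = 314 L.
W = PΔV = 208×(314−47.0) kPa·L = 55600 J.
ΔU = nCvΔT = 4.65×12.5×(1690−253) = 83400 J.
Q = ΔU + W = nCpΔT = 139000 J.
State after step 1: P = 208 kPa, V = 314 L, T = 1690 K.
Step 2 — Adiabatic: T₂/T₁ = (P₂/P₁)^((γ−1)/γ) ⇒ T₂ = 1690×(0.275)^0.400 = 1010 K; V₂ = 682 L.
ΔU = nCvΔT = 4.65×12.5×(1010−1690) = -39600 J.
Q = 0 for an adiabatic process, so W = −ΔU = 39600 J.
Net over both steps: W = 95200 J, Q = 139000 J, ΔU = 43900 J.

1010 K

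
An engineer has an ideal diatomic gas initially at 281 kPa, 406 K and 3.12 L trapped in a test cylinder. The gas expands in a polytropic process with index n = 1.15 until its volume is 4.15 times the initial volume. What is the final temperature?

Polytropic n=1.15: T₂ = T₁(V₁/V₂)^(n−1) = 406×(0.241)^0.15 = 328 K; P₂ = P₁(V₁/V₂)^n = 54.7 kPa.

328 K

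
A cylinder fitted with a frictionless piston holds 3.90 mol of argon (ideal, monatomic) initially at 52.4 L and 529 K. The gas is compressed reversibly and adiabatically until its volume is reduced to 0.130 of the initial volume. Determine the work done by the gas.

P₁ = nRT₁/V₁ = 3.90×8.314×529/52.4 = 327 kPa.
Adiabatic: TV^(γ−1) = const ⇒ T₂ = 529×(7.69)^0.667 = 2060 K; PV^γ = const ⇒ P₂ = 9810 kPa.
ΔU = nCvΔT = 3.90×12.5×(2060−529) = 74500 J.
Q = 0 for an adiabatic process, so W = −ΔU = -74500 J.

-74500 J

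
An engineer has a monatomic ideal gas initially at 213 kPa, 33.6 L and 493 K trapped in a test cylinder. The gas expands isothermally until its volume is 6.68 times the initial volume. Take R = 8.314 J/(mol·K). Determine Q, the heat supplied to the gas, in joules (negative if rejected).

n = P₁V₁/(RT₁) = 213×33.6/(8.314×493) = 1.75 mol.
Isothermal: T stays 493 K; PV = const ⇒ V₂ = 224 L, P₂ = 31.9 kPa.
ΔU = 0 (ideal gas, T constant).
W = nRT ln(V₂/V₁) = 1.75×8.314×493×ln(6.68) = 13600 J.
Q = ΔU + W = 13600 J.

13600 J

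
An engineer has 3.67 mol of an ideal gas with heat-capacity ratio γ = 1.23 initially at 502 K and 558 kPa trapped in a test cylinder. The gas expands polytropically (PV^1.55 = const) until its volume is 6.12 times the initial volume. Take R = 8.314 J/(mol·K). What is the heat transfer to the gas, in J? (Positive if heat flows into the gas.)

V₁ = nRT₁/P₁ = 3.67×8.314×502/558 = 27.5 L.
Polytropic n=1.55: T₂ = T₁(V₁/V₂)^(n−1) = 502×(0.163)^0.55 = 185 K; P₂ = P₁(V₁/V₂)^n = 33.7 kPa.
W = (P₁V₁−P₂V₂)/(n−1) = (558×27.5−33.7×168)/0.55 = 17600 J.
ΔU = nCvΔT = 3.67×36.1×(185−502) = -42000 J.
Q = ΔU + W = -24400 J.

-24400 J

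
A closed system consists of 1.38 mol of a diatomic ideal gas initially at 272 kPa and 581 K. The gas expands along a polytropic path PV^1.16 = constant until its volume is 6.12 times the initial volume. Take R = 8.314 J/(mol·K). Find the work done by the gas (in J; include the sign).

V₁ = nRT₁/P₁ = 1.38×8.314×581/272 = 24.5 L.
Polytropic n=1.16: T₂ = T₁(V₁/V₂)^(n−1) = 581×(0.163)^0.16 = 435 K; P₂ = P₁(V₁/V₂)^n = 33.3 kPa.
W = (P₁V₁−P₂V₂)/(n−1) = (272×24.5−33.3×150)/0.16 = 10500 J.

10500 J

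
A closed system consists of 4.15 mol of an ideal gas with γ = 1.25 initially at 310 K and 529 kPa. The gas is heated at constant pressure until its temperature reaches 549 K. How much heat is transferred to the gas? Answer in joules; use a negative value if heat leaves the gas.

V₁ = nRT₁/P₁ = 4.15×8.314×310/529 = 20.2 L.
Isobaric: P stays 529 kPa; V/T = const ⇒ T₂ = 549 K, V₂ = 35.8 L.
W = PΔV = 529×(35.8−20.2) kPa·L = 8250 J.
ΔU = nCvΔT = 4.15×33.3×(549−310) = 33000 J.
Q = ΔU + W = nCpΔT = 41200 J.

41200 J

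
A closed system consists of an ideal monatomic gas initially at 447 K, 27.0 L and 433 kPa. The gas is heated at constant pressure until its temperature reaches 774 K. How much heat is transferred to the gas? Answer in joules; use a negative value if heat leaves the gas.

21400 J

n = P₁V₁/(RT₁) = 433×27.0/(8.314×447) = 3.15 mol.
Isobaric: P stays 433 kPa; V/T = const ⇒ T₂ = 774 K, V₂ = 46.8 L.
W = PΔV = 433×(46.8−27.0) kPa·L = 8550 J.
ΔU = nCvΔT = 3.15×12.5×(774−447) = 12800 J.
Q = ΔU + W = nCpΔT = 21400 J.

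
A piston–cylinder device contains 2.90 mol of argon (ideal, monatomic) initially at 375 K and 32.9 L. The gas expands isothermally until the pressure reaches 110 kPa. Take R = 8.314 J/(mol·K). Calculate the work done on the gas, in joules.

P₁ = nRT₁/V₁ = 2.90×8.314×375/32.9 = 275 kPa.
Isothermal: T stays 375 K; PV = const ⇒ V₂ = 82.2 L, P₂ = 110 kPa.
W = nRT ln(V₂/V₁) = 2.90×8.314×375×ln(2.50) = 8280 J.
Work done on the gas = −W_by = -8280 J.

-8280 J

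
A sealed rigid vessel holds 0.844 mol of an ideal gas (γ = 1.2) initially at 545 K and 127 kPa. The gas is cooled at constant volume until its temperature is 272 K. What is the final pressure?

63.4 kPa

V₁ = nRT₁/P₁ = 0.844×8.314×545/127 = 30.1 L.
Isochoric: V stays 30.1 L; P/T = const ⇒ T₂ = 272 K, P₂ = 63.4 kPa.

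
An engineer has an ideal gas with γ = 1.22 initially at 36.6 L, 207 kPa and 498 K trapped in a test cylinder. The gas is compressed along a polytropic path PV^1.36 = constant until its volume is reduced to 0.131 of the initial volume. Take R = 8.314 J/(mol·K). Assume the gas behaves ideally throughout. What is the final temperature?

Polytropic n=1.36: T₂ = T₁(V₁/V₂)^(n−1) = 498×(7.63)^0.36 = 1040 K; P₂ = P₁(V₁/V₂)^n = 3280 kPa.

1040 K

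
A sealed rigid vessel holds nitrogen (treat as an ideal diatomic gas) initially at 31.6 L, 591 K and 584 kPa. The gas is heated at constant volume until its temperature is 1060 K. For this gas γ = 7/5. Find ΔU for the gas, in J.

36600 J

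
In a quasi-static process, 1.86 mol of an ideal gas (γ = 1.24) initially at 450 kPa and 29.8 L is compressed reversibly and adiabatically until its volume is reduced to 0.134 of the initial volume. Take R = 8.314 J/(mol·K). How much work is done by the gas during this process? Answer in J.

-34600 J

T₁ = P₁V₁/(nR) = 450×29.8/(1.86×8.314) = 867 K.
Adiabatic: TV^(γ−1) = const ⇒ T₂ = 867×(7.46)^0.240 = 1400 K; PV^γ = const ⇒ P₂ = 5440 kPa.
ΔU = nCvΔT = 1.86×34.6×(1400−867) = 34600 J.
Q = 0 for an adiabatic process, so W = −ΔU = -34600 J.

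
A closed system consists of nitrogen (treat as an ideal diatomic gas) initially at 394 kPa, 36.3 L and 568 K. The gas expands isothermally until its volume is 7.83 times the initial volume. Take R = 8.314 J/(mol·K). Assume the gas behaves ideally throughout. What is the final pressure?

Isothermal: T stays 568 K; PV = const ⇒ V₂ = 284 L, P₂ = 50.3 kPa.

50.3 kPa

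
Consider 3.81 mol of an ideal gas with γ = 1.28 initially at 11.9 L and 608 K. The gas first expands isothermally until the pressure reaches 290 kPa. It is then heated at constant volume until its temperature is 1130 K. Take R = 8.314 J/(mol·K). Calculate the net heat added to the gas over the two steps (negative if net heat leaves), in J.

92200 J

P₁ = nRT₁/V₁ = 3.81×8.314×608/11.9 = 1620 kPa.
Step 1 — Isothermal: T stays 608 K; PV = const ⇒ V₂ = 66.4 L, P₂ = 290 kPa.
ΔU = 0 (ideal gas, T constant).
W = nRT ln(V₂/V₁) = 3.81×8.314×608×ln(5.58) = 33100 J.
Q = ΔU + W = 33100 J.
State after step 1: P = 290 kPa, V = 66.4 L, T = 608 K.
Step 2 — Isochoric: V stays 66.4 L; P/T = const ⇒ T₂ = 1130 K, P₂ = 539 kPa.
W = 0 (no volume change).
ΔU = nCvΔT = 3.81×29.7×(1130−608) = 59100 J.
Q = ΔU = 59100 J.
Net over both steps: W = 33100 J, Q = 92200 J, ΔU = 59100 J.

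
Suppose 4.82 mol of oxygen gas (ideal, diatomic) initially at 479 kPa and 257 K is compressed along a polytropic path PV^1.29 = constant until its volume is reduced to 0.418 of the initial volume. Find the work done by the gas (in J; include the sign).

V₁ = nRT₁/P₁ = 4.82×8.314×257/479 = 21.5 L.
Polytropic n=1.29: T₂ = T₁(V₁/V₂)^(n−1) = 257×(2.39)^0.29 = 331 K; P₂ = P₁(V₁/V₂)^n = 1480 kPa.
W = (P₁V₁−P₂V₂)/(n−1) = (479×21.5−1480×8.99)/0.29 = -10200 J.

-10200 J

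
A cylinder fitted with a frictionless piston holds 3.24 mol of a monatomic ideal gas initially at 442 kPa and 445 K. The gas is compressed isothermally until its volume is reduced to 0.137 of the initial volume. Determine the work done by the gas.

-23800 J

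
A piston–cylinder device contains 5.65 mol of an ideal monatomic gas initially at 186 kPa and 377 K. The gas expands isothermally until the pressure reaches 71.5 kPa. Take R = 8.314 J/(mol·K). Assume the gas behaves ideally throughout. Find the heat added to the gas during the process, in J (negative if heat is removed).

V₁ = nRT₁/P₁ = 5.65×8.314×377/186 = 95.2 L.
Isothermal: T stays 377 K; PV = const ⇒ V₂ = 248 L, P₂ = 71.5 kPa.
ΔU = 0 (ideal gas, T constant).
W = nRT ln(V₂/V₁) = 5.65×8.314×377×ln(2.60) = 16900 J.
Q = ΔU + W = 16900 J.

16900 J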